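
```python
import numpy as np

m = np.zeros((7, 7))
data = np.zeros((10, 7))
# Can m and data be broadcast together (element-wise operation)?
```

No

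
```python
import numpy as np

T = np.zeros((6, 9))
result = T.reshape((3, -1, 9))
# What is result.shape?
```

(3, 2, 9)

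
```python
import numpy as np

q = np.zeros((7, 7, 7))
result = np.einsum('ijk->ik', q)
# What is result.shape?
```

(7, 7)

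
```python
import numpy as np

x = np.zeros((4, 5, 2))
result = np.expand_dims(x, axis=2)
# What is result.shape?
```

(4, 5, 1, 2)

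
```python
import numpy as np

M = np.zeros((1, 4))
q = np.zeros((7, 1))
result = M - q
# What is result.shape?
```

(7, 4)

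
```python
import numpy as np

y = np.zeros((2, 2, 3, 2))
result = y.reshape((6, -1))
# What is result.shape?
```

(6, 4)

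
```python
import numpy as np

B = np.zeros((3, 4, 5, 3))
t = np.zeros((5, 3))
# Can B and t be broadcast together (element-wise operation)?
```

Yes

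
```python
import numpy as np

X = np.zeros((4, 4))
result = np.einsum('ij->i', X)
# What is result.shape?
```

(4,)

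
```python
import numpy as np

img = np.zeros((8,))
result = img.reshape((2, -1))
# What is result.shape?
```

(2, 4)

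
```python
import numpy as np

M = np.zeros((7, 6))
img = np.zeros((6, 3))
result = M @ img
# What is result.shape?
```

(7, 3)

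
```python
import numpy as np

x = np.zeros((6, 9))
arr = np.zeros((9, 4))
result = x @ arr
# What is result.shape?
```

(6, 4)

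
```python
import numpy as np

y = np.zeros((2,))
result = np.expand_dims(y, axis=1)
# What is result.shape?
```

(2, 1)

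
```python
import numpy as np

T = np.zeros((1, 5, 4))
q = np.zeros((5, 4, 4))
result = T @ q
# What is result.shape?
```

(5, 5, 4)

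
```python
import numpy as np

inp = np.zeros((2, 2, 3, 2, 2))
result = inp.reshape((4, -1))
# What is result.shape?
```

(4, 12)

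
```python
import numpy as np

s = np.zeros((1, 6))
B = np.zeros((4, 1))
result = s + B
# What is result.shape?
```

(4, 6)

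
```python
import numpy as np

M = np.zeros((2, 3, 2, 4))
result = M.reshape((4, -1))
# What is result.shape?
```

(4, 12)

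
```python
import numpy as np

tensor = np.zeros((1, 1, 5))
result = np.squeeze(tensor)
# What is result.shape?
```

(5,)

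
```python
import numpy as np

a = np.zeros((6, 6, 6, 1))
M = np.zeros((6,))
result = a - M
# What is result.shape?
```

(6, 6, 6, 6)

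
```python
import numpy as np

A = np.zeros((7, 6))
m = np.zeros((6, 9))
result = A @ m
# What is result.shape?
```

(7, 9)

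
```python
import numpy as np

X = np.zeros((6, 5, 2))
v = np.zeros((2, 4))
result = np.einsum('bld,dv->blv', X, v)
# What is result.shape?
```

(6, 5, 4)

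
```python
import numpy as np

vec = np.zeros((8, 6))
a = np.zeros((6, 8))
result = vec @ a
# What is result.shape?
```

(8, 8)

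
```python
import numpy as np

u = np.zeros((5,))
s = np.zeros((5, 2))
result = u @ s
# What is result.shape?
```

(2,)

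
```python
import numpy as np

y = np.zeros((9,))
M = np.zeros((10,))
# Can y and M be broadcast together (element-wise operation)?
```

No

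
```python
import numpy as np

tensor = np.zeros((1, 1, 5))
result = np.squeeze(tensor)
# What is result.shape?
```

(5,)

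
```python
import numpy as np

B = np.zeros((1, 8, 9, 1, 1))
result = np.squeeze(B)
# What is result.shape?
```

(8, 9)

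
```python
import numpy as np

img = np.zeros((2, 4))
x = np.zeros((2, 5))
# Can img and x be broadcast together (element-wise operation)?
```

No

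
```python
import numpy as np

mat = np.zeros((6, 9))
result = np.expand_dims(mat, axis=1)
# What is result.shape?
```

(6, 1, 9)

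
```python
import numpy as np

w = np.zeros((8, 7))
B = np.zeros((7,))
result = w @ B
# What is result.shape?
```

(8,)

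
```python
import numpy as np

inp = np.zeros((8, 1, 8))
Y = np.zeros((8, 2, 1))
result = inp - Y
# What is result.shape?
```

(8, 2, 8)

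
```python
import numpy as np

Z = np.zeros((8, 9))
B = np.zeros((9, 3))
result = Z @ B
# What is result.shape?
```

(8, 3)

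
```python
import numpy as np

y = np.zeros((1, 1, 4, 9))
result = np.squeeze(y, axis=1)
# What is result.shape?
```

(1, 4, 9)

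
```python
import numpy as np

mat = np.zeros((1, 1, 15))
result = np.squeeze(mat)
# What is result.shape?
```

(15,)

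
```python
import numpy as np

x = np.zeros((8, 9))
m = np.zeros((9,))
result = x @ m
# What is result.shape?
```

(8,)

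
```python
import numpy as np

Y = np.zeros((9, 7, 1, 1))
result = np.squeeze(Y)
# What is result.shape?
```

(9, 7)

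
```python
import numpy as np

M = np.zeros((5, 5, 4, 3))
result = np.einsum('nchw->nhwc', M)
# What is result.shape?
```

(5, 4, 3, 5)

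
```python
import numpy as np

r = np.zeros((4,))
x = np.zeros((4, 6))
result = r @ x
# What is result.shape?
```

(6,)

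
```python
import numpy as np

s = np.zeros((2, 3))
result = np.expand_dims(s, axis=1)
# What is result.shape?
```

(2, 1, 3)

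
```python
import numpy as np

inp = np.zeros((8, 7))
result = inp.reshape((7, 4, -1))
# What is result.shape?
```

(7, 4, 2)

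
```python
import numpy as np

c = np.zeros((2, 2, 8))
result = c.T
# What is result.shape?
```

(8, 2, 2)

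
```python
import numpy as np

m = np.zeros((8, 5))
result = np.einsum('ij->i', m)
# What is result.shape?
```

(8,)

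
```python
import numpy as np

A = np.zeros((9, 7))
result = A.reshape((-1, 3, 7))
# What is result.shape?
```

(3, 3, 7)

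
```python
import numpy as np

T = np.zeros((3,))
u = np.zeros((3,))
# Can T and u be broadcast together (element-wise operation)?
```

Yes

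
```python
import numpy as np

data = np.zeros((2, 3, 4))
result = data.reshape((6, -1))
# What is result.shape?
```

(6, 4)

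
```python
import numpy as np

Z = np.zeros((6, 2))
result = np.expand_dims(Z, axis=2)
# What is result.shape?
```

(6, 2, 1)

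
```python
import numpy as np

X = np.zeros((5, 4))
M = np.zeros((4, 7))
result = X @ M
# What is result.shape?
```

(5, 7)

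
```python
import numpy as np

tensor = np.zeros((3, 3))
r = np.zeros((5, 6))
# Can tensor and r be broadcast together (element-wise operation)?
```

No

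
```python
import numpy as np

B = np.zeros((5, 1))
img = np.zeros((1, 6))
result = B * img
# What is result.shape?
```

(5, 6)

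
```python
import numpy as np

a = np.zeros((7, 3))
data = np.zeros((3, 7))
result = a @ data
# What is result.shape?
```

(7, 7)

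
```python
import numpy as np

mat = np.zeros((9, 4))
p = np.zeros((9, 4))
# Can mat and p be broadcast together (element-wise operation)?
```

Yes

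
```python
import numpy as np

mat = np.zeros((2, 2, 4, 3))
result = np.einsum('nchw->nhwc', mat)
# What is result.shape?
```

(2, 4, 3, 2)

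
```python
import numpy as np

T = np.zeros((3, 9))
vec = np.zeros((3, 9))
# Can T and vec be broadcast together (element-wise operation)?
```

Yes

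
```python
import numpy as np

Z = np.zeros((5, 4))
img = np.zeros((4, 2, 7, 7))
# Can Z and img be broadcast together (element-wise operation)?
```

No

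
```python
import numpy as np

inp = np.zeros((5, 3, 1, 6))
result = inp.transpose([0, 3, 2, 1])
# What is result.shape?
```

(5, 6, 1, 3)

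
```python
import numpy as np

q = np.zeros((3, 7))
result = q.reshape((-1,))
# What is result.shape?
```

(21,)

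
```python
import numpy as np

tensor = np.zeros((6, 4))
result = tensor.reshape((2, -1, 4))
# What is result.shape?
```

(2, 3, 4)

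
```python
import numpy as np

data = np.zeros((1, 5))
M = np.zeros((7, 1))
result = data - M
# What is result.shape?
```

(7, 5)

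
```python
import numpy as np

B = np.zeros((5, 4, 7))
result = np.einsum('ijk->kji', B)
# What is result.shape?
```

(7, 4, 5)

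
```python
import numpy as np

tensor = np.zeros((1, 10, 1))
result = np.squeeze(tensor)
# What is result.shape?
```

(10,)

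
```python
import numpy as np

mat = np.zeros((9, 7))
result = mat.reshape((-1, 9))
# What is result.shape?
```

(7, 9)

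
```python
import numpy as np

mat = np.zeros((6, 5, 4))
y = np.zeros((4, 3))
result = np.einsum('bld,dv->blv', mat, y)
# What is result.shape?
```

(6, 5, 3)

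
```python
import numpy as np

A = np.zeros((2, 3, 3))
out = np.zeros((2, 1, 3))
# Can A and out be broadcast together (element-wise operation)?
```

Yes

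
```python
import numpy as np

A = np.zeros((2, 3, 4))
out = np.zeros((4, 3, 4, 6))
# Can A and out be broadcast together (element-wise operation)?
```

No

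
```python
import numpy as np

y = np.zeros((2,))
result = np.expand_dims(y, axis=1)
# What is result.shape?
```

(2, 1)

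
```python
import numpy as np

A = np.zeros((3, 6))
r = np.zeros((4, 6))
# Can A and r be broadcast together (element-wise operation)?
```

No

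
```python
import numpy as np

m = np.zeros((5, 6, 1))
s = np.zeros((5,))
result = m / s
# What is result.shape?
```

(5, 6, 5)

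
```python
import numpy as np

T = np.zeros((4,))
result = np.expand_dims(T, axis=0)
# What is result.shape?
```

(1, 4)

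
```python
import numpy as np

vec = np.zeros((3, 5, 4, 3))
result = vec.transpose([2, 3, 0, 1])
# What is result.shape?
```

(4, 3, 3, 5)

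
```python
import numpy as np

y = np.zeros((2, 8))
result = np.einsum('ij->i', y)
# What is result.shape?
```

(2,)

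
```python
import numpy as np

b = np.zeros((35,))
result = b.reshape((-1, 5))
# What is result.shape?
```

(7, 5)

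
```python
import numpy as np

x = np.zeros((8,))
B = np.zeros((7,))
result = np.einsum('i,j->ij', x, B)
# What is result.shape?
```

(8, 7)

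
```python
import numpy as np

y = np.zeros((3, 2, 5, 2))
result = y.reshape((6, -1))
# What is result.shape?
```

(6, 10)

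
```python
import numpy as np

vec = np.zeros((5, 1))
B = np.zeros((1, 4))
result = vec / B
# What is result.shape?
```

(5, 4)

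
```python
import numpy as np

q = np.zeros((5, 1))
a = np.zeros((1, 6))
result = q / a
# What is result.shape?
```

(5, 6)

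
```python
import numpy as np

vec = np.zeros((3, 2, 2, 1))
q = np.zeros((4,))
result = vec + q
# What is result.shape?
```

(3, 2, 2, 4)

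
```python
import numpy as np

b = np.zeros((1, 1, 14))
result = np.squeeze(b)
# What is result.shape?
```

(14,)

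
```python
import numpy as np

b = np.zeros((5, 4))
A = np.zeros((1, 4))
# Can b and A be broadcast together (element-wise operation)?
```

Yes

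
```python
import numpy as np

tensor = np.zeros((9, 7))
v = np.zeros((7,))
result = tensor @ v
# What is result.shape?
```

(9,)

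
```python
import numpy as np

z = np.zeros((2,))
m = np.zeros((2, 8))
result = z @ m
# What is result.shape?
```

(8,)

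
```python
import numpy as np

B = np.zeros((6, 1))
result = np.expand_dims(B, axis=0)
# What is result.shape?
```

(1, 6, 1)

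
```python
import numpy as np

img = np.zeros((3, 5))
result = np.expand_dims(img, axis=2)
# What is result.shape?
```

(3, 5, 1)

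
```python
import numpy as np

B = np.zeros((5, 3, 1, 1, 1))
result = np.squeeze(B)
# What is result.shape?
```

(5, 3)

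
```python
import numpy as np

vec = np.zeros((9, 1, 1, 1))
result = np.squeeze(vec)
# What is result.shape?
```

(9,)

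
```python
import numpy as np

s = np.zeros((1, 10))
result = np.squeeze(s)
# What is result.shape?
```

(10,)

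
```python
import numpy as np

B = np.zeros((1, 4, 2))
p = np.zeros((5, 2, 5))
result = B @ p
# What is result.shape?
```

(5, 4, 5)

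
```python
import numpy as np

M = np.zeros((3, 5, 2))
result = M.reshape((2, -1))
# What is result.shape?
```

(2, 15)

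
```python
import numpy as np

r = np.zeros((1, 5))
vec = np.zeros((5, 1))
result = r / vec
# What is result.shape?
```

(5, 5)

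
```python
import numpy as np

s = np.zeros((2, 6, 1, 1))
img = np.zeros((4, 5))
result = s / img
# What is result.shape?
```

(2, 6, 4, 5)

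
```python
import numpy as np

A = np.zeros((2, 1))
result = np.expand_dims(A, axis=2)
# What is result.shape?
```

(2, 1, 1)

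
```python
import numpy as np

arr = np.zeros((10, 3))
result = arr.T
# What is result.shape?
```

(3, 10)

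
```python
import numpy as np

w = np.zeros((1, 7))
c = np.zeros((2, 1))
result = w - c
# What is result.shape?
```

(2, 7)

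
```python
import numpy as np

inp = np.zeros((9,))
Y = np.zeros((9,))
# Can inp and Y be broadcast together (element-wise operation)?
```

Yes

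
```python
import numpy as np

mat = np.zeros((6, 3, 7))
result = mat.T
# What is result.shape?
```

(7, 3, 6)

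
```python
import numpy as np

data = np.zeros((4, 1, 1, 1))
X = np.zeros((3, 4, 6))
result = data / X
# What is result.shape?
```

(4, 3, 4, 6)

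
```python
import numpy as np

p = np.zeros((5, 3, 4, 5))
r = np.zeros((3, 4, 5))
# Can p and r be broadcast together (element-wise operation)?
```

Yes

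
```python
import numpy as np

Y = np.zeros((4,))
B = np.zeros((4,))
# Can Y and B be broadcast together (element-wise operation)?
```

Yes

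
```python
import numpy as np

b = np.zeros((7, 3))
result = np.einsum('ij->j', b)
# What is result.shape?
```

(3,)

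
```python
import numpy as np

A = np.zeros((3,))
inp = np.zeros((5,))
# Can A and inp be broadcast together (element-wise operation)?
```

No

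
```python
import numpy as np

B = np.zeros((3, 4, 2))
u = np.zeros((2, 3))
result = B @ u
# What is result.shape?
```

(3, 4, 3)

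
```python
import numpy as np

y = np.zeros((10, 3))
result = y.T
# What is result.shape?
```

(3, 10)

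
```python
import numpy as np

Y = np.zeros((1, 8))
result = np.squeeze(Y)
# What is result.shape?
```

(8,)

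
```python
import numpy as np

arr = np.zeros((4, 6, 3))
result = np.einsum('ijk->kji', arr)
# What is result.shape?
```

(3, 6, 4)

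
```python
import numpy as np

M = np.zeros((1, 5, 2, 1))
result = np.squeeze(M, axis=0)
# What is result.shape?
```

(5, 2, 1)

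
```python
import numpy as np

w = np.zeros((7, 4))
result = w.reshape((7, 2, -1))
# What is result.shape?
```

(7, 2, 2)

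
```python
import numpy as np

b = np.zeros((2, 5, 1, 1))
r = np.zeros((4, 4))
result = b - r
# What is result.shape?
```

(2, 5, 4, 4)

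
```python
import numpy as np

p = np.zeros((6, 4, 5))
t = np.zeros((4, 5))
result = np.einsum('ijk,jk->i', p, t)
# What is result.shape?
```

(6,)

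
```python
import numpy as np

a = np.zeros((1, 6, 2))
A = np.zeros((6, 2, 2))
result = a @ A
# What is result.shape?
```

(6, 6, 2)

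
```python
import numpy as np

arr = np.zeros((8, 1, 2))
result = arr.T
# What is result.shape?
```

(2, 1, 8)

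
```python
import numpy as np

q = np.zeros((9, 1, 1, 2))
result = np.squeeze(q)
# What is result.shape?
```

(9, 2)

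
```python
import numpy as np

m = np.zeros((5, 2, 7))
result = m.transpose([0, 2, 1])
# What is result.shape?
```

(5, 7, 2)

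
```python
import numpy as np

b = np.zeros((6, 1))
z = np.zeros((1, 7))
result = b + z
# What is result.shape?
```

(6, 7)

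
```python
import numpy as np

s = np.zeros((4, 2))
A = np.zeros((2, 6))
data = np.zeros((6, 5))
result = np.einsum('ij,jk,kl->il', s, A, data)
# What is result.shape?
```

(4, 5)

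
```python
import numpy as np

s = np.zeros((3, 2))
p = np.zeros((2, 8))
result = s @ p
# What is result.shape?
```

(3, 8)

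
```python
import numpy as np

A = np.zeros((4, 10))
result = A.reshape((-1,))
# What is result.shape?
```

(40,)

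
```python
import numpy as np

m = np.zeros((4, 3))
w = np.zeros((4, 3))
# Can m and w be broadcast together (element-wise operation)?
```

Yes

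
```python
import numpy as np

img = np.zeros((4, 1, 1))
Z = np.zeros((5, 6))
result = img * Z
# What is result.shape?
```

(4, 5, 6)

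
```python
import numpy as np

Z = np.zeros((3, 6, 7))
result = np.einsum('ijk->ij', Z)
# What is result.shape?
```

(3, 6)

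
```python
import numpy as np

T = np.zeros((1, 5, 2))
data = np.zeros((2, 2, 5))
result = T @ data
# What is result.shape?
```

(2, 5, 5)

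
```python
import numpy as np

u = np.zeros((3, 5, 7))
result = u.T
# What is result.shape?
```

(7, 5, 3)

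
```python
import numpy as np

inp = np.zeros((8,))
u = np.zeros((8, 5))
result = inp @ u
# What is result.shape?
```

(5,)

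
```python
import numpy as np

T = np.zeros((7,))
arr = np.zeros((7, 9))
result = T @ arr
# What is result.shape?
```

(9,)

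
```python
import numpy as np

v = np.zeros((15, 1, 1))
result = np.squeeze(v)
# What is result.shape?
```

(15,)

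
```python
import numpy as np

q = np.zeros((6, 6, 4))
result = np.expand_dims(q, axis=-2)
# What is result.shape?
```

(6, 6, 1, 4)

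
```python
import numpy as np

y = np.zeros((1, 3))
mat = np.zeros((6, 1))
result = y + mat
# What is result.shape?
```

(6, 3)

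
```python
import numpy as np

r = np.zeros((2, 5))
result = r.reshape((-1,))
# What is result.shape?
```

(10,)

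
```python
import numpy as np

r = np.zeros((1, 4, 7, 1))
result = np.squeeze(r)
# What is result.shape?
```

(4, 7)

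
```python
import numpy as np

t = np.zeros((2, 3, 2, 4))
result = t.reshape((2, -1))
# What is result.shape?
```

(2, 24)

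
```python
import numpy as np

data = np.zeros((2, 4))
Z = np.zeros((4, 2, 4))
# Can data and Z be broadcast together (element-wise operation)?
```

Yes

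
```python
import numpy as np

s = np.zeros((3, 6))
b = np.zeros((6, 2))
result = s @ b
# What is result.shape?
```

(3, 2)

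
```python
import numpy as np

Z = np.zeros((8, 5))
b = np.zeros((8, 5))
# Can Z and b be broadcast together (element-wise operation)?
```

Yes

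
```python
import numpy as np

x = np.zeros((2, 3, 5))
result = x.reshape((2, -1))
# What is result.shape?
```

(2, 15)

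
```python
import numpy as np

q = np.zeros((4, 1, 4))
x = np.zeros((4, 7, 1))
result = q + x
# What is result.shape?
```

(4, 7, 4)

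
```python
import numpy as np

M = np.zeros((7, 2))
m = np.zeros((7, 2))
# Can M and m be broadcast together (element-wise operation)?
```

Yes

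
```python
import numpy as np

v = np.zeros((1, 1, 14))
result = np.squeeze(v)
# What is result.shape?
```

(14,)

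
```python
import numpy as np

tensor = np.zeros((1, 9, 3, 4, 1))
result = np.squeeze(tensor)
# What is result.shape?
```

(9, 3, 4)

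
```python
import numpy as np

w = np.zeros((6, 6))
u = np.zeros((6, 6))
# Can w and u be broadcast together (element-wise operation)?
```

Yes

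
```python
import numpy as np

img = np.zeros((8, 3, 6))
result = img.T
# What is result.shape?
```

(6, 3, 8)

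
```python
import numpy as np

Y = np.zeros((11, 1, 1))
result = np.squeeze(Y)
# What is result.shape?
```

(11,)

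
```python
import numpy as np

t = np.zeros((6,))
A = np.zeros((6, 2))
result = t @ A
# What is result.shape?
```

(2,)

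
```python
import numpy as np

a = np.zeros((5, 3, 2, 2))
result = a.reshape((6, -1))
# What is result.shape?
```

(6, 10)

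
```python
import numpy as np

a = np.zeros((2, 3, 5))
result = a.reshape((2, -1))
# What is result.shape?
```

(2, 15)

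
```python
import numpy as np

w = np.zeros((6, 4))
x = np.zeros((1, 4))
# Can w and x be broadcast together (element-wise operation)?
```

Yes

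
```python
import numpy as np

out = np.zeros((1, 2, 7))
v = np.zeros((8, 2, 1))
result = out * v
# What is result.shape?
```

(8, 2, 7)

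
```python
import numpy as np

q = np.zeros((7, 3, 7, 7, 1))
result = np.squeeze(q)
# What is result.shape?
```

(7, 3, 7, 7)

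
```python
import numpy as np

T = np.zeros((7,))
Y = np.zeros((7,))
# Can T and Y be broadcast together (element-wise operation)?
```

Yes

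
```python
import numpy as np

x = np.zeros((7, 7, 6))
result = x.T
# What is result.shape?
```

(6, 7, 7)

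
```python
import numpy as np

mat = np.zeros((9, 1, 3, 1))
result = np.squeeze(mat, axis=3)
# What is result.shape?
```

(9, 1, 3)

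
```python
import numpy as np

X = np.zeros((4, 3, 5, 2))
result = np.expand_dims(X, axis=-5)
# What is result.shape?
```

(1, 4, 3, 5, 2)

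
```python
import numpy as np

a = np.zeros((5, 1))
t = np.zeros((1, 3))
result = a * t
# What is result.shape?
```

(5, 3)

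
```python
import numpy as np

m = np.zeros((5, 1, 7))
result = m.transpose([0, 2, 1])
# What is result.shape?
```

(5, 7, 1)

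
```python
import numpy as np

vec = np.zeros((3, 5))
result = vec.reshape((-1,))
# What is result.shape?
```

(15,)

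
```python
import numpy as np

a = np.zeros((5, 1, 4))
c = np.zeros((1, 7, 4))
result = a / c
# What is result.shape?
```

(5, 7, 4)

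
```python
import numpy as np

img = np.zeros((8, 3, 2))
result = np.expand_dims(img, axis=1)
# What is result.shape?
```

(8, 1, 3, 2)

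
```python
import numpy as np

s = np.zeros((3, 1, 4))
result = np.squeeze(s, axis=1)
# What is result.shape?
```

(3, 4)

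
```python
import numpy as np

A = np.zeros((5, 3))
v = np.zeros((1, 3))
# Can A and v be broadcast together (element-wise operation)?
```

Yes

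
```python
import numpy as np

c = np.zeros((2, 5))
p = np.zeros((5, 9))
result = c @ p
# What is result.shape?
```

(2, 9)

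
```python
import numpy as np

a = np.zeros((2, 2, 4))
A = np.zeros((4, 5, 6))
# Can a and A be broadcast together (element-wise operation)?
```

No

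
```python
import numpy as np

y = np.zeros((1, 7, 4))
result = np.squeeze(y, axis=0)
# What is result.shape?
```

(7, 4)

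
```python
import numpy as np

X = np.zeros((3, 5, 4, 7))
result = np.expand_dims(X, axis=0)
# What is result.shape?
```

(1, 3, 5, 4, 7)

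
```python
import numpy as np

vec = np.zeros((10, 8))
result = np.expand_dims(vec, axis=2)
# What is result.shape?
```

(10, 8, 1)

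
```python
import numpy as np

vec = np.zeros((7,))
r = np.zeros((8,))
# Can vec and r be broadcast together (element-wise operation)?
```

No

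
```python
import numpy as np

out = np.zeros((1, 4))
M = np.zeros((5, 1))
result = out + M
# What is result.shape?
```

(5, 4)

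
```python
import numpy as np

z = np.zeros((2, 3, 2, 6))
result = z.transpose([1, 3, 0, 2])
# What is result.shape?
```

(3, 6, 2, 2)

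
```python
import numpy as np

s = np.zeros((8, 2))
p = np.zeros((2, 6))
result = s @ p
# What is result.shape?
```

(8, 6)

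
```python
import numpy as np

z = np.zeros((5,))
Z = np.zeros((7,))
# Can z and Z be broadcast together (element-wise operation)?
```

No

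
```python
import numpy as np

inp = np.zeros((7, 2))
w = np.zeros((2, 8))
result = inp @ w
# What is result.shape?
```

(7, 8)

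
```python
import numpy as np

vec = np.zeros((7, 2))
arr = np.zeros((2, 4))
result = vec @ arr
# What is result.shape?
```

(7, 4)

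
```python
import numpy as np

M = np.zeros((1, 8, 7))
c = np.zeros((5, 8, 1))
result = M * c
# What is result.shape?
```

(5, 8, 7)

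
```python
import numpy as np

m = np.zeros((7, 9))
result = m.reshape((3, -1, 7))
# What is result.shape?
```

(3, 3, 7)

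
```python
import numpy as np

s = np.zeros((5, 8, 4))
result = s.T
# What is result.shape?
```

(4, 8, 5)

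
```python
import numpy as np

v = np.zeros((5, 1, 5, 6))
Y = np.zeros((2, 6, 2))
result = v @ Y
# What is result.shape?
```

(5, 2, 5, 2)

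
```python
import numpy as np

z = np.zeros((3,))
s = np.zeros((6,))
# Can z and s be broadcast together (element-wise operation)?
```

No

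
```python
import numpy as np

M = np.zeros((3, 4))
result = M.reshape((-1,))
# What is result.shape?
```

(12,)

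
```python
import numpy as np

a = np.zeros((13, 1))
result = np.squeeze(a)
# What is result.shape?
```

(13,)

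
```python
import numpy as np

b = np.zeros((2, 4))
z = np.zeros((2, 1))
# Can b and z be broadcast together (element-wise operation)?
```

Yes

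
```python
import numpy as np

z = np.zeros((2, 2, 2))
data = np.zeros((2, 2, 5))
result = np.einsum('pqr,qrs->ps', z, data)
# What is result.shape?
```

(2, 5)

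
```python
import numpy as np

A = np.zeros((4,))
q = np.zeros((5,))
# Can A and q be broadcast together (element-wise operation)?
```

No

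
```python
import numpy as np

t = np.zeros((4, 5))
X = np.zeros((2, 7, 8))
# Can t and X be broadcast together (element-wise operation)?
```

No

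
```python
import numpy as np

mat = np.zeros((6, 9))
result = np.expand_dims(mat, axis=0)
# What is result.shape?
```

(1, 6, 9)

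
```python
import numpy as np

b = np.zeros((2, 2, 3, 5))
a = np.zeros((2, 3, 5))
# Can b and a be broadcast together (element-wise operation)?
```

Yes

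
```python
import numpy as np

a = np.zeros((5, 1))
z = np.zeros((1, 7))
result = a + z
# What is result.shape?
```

(5, 7)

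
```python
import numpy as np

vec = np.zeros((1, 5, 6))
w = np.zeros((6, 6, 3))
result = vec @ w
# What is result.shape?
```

(6, 5, 3)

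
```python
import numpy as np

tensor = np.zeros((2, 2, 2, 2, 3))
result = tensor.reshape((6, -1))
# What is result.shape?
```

(6, 8)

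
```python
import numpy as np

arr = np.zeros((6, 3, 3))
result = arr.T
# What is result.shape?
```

(3, 3, 6)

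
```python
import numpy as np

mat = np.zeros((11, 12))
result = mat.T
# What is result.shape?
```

(12, 11)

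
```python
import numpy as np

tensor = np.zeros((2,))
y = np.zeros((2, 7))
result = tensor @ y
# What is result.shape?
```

(7,)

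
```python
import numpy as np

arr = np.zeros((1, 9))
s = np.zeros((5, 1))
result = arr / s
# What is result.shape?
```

(5, 9)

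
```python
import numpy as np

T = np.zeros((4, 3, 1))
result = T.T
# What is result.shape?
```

(1, 3, 4)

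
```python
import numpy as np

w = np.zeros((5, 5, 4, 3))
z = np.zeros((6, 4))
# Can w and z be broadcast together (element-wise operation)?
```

No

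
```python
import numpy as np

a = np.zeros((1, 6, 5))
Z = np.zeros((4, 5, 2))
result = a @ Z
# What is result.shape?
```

(4, 6, 2)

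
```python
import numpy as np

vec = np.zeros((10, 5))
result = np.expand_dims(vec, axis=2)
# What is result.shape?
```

(10, 5, 1)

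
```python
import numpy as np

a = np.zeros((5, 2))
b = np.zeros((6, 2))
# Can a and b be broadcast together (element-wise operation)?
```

No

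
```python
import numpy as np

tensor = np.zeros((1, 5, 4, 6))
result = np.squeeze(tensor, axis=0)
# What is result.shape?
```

(5, 4, 6)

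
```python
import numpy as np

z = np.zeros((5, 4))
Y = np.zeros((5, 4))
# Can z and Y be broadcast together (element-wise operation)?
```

Yes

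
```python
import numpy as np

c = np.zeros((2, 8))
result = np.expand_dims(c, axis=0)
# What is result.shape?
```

(1, 2, 8)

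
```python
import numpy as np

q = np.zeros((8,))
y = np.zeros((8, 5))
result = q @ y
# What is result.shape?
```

(5,)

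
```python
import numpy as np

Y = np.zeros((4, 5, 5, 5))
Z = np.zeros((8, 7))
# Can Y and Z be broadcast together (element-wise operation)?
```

No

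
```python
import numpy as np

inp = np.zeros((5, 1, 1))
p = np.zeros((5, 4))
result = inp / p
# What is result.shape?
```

(5, 5, 4)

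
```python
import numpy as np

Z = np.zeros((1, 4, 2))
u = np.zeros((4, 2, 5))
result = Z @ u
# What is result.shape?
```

(4, 4, 5)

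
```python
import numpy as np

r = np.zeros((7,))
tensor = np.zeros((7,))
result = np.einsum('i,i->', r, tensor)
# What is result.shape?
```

()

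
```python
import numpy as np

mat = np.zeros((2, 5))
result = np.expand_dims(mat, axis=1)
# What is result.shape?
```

(2, 1, 5)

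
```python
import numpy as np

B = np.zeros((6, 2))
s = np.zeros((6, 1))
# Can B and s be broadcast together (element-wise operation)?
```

Yes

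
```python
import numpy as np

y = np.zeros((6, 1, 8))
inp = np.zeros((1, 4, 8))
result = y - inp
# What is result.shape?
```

(6, 4, 8)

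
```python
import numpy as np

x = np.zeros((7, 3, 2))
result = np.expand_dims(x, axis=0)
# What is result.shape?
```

(1, 7, 3, 2)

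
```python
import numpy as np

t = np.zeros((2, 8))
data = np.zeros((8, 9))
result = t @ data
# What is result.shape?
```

(2, 9)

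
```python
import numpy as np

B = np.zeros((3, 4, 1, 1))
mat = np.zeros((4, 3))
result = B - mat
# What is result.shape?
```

(3, 4, 4, 3)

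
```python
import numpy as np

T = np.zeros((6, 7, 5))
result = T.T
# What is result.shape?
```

(5, 7, 6)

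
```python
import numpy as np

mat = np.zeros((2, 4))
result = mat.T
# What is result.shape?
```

(4, 2)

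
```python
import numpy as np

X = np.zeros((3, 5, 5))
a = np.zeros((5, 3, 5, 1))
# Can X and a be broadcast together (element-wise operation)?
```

Yes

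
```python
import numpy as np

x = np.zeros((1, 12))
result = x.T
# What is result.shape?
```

(12, 1)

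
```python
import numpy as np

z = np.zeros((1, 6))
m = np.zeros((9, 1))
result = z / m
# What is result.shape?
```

(9, 6)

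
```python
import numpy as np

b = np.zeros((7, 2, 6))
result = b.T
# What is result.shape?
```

(6, 2, 7)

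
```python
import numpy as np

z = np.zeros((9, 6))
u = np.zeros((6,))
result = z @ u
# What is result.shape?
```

(9,)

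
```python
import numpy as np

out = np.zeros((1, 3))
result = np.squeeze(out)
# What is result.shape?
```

(3,)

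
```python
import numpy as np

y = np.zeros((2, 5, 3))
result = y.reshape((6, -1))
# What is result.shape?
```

(6, 5)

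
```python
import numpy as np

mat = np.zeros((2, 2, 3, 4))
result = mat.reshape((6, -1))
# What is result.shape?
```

(6, 8)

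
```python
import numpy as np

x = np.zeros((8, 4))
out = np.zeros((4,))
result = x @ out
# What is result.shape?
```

(8,)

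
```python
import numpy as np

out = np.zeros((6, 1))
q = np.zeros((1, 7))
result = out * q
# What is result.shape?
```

(6, 7)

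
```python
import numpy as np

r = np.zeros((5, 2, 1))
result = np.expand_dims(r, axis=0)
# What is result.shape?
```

(1, 5, 2, 1)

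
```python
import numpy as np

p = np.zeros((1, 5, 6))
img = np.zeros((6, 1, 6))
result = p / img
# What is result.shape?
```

(6, 5, 6)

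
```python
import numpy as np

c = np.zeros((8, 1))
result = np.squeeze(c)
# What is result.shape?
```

(8,)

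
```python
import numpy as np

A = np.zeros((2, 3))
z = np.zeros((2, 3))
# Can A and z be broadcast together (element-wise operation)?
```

Yes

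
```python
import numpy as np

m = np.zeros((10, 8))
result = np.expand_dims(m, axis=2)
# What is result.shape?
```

(10, 8, 1)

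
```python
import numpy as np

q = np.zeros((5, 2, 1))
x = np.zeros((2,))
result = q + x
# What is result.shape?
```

(5, 2, 2)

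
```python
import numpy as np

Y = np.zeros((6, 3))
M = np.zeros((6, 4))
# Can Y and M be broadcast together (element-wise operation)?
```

No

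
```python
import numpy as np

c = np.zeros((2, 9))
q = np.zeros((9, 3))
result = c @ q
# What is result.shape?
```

(2, 3)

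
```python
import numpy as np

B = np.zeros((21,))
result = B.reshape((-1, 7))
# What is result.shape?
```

(3, 7)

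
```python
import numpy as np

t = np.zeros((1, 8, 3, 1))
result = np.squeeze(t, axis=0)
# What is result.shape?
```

(8, 3, 1)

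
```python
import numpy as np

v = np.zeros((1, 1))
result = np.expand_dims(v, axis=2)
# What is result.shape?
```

(1, 1, 1)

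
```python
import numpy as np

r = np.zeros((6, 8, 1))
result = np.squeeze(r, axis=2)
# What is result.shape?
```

(6, 8)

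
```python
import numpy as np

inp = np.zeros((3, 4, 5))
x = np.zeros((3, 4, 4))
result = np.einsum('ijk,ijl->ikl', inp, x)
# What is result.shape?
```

(3, 5, 4)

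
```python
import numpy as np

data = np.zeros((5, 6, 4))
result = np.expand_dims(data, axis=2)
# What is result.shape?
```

(5, 6, 1, 4)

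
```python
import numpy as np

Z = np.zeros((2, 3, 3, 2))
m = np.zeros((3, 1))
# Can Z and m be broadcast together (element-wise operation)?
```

Yes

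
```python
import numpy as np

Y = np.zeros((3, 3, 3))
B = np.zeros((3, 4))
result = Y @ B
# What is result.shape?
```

(3, 3, 4)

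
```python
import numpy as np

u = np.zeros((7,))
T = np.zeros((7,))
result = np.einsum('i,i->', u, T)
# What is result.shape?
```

()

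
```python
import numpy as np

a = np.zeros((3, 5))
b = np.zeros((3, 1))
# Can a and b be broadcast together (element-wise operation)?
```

Yes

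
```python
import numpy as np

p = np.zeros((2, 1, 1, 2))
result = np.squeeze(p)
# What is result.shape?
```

(2, 2)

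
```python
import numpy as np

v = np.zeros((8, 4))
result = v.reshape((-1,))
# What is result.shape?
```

(32,)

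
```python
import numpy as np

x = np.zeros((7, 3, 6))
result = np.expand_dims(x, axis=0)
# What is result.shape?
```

(1, 7, 3, 6)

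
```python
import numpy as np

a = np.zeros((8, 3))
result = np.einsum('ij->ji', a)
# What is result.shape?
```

(3, 8)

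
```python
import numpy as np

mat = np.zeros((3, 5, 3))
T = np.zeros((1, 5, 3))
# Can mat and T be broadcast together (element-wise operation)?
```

Yes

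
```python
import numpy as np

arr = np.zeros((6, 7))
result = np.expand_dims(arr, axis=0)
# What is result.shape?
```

(1, 6, 7)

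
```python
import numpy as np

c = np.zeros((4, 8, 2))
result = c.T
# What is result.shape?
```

(2, 8, 4)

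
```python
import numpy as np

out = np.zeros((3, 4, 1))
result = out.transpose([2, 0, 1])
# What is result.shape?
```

(1, 3, 4)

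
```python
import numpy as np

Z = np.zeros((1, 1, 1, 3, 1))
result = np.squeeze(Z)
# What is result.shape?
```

(3,)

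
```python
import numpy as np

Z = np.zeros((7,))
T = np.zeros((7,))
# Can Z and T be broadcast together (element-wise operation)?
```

Yes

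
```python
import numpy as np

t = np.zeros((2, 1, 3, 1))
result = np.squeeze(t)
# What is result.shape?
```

(2, 3)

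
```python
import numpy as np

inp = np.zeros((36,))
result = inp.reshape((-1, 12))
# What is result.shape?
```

(3, 12)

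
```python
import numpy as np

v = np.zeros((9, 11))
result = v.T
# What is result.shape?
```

(11, 9)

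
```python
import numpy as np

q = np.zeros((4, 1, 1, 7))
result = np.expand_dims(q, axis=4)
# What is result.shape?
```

(4, 1, 1, 7, 1)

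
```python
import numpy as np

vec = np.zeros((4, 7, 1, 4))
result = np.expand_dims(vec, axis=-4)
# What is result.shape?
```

(4, 1, 7, 1, 4)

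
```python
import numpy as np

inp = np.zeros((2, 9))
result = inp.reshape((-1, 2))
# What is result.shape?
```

(9, 2)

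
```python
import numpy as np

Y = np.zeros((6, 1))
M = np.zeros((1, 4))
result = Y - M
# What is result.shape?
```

(6, 4)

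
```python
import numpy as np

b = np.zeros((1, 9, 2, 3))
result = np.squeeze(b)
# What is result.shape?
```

(9, 2, 3)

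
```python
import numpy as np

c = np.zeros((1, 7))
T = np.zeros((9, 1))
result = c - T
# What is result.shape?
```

(9, 7)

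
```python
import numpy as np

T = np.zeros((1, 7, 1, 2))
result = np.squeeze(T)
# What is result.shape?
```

(7, 2)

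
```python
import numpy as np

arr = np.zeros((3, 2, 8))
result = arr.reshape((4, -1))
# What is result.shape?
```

(4, 12)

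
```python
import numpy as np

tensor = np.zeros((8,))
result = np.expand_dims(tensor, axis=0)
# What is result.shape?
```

(1, 8)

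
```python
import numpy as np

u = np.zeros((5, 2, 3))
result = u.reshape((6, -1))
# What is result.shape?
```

(6, 5)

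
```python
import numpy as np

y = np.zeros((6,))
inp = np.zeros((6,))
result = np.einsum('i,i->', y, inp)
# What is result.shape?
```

()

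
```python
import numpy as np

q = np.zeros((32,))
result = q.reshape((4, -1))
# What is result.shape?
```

(4, 8)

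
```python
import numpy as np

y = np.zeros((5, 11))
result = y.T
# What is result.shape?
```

(11, 5)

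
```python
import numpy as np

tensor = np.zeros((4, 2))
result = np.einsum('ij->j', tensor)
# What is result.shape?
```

(2,)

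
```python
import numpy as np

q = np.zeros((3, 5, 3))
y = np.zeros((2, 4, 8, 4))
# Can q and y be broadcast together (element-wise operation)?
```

No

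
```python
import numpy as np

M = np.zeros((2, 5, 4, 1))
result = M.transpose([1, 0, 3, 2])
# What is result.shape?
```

(5, 2, 1, 4)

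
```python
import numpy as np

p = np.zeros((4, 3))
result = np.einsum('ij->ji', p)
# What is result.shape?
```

(3, 4)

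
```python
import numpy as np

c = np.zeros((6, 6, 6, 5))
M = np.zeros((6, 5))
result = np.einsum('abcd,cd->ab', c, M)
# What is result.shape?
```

(6, 6)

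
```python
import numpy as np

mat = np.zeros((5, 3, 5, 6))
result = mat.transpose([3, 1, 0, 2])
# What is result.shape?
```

(6, 3, 5, 5)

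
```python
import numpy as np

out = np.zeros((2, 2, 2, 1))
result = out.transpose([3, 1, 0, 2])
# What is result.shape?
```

(1, 2, 2, 2)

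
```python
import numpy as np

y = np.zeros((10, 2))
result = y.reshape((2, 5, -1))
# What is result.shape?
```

(2, 5, 2)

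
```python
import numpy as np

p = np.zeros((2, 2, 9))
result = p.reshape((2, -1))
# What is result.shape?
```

(2, 18)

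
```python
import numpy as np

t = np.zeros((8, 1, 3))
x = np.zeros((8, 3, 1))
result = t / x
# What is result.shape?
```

(8, 3, 3)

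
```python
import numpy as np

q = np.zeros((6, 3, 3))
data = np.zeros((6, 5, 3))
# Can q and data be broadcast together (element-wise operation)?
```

No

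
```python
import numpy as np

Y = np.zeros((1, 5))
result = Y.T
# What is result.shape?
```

(5, 1)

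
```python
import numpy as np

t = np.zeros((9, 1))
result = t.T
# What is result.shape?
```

(1, 9)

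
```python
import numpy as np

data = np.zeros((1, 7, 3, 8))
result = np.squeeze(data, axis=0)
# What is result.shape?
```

(7, 3, 8)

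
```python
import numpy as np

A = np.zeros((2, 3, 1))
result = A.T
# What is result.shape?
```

(1, 3, 2)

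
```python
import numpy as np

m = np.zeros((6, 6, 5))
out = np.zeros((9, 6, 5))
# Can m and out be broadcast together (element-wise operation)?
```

No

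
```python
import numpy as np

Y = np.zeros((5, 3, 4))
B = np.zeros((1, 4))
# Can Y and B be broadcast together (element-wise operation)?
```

Yes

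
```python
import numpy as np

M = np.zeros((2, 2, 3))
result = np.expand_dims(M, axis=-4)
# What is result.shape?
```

(1, 2, 2, 3)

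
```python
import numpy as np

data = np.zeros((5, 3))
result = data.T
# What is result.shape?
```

(3, 5)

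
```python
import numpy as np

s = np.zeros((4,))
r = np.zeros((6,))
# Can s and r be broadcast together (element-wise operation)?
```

No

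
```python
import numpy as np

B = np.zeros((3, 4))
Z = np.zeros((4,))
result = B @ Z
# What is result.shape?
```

(3,)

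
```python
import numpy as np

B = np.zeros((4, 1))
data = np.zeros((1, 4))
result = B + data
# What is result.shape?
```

(4, 4)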